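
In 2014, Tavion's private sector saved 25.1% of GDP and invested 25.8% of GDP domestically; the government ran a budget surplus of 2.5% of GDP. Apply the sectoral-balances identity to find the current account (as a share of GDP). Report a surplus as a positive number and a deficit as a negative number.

1.8

By the sectoral-balances identity, CA = (S_private - I) + (T - G).
Private balance = 25.1 - 25.8 = -0.7
Government balance (T - G) = 2.5
CA = -0.7 + 2.5 = 1.8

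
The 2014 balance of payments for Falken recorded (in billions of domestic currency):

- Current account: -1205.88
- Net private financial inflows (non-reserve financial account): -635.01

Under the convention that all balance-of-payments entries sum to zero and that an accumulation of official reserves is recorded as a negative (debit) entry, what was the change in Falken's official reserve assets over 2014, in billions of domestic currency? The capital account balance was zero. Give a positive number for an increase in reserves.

Official reserve transactions balance = -((-1205.88) + (-635.01)) = 1840.89
An accumulation of reserves is recorded as a debit (negative entry), so the change in the stock of reserves is the negative of that balance.
Change in official reserves = -(1840.89) = -1840.89

-1840.89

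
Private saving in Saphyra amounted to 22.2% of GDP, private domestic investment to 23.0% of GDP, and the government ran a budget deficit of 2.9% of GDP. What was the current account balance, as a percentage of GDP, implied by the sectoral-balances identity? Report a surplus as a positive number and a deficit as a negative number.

-3.7

By the sectoral-balances identity, CA = (S_private - I) + (T - G).
Private balance = 22.2 - 23.0 = -0.8
Government balance (T - G) = -2.9
CA = -0.8 + (-2.9) = -3.7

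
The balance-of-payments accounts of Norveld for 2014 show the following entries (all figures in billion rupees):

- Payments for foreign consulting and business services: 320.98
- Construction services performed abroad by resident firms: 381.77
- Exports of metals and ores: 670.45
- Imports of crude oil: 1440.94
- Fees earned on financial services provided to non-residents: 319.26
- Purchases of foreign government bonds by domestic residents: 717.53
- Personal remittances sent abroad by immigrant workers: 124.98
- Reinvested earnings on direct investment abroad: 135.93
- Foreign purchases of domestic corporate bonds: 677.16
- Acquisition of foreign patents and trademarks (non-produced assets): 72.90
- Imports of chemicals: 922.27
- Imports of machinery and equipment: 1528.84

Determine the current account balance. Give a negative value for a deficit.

-2830.60

Goods: -922.27 + 670.45 - 1528.84 - 1440.94 = -3221.60
Services: -320.98 + 381.77 + 319.26 = 380.05
Primary income: 135.93
Secondary income: -124.98
Current account = (-3221.60) + 380.05 + 135.93 + (-124.98) = -2830.60
(Excluded from the current account — financial account: purchases of foreign government bonds by domestic residents 717.53, foreign purchases of domestic corporate bonds 677.16; capital account: acquisition of foreign patents and trademarks (non-produced assets) 72.90.)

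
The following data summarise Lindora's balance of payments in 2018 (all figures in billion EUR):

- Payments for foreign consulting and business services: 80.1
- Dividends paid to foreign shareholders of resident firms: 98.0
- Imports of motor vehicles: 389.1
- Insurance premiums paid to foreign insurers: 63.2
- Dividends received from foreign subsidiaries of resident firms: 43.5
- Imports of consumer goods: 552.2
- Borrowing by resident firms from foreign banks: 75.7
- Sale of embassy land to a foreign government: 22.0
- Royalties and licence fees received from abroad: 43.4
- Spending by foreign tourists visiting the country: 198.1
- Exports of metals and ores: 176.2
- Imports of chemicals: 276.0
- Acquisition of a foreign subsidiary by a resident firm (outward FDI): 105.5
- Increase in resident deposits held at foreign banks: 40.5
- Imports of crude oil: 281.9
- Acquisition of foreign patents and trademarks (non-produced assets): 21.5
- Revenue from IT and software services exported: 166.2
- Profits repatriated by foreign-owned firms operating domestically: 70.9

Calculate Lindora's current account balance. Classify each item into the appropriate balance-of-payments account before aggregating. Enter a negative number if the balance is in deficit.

-1184.0

Goods: 176.2 - 552.2 - 389.1 - 281.9 - 276.0 = -1323.0
Services: 166.2 - 63.2 + 43.4 - 80.1 + 198.1 = 264.4
Primary income: 43.5 - 70.9 - 98.0 = -125.4
Current account = (-1323.0) + 264.4 + (-125.4) = -1184.0
(Excluded from the current account — financial account: borrowing by resident firms from foreign banks 75.7, acquisition of a foreign subsidiary by a resident firm (outward FDI) 105.5, increase in resident deposits held at foreign banks 40.5; capital account: sale of embassy land to a foreign government 22.0, acquisition of foreign patents and trademarks (non-produced assets) 21.5.)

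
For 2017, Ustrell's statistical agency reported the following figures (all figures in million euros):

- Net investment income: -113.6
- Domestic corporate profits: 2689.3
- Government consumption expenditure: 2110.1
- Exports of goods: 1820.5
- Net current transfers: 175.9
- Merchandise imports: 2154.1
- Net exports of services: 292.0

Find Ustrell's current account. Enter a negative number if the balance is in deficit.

20.7

Goods balance = 1820.5 - 2154.1 = -333.6
Services balance = 292.0
Trade balance (goods + services) = -333.6 + 292.0 = -41.6
Net primary income = -113.6
Net secondary income = 175.9
Current account = -41.6 + (-113.6) + 175.9 = 20.7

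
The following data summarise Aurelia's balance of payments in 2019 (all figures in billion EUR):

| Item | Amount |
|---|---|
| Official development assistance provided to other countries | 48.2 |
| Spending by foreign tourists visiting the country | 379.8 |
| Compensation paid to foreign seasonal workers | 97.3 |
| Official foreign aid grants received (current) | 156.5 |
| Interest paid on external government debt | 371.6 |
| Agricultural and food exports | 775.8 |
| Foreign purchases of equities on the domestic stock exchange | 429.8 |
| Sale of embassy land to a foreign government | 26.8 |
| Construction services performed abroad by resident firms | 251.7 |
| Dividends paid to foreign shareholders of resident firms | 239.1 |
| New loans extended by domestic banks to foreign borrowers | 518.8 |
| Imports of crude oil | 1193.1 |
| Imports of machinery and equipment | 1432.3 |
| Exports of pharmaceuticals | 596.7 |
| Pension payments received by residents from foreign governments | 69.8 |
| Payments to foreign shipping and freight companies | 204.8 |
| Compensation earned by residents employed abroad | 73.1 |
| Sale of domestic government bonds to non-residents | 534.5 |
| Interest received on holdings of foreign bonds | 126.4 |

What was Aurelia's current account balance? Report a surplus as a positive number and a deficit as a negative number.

-1156.6

Goods: 596.7 + 775.8 - 1193.1 - 1432.3 = -1252.9
Services: -204.8 + 251.7 + 379.8 = 426.7
Primary income: -97.3 + 126.4 - 239.1 - 371.6 + 73.1 = -508.5
Secondary income: 69.8 - 48.2 + 156.5 = 178.1
Current account = (-1252.9) + 426.7 + (-508.5) + 178.1 = -1156.6
(Excluded from the current account — financial account: foreign purchases of equities on the domestic stock exchange 429.8, new loans extended by domestic banks to foreign borrowers 518.8, sale of domestic government bonds to non-residents 534.5; capital account: sale of embassy land to a foreign government 26.8.)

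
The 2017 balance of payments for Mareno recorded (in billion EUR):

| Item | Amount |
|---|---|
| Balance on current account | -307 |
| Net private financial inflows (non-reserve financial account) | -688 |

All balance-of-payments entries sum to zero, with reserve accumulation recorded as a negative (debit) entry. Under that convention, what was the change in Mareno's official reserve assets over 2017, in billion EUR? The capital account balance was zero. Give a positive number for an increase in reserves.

Official reserve transactions balance = -((-307) + (-688)) = 995
An accumulation of reserves is recorded as a debit (negative entry), so the change in the stock of reserves is the negative of that balance.
Change in official reserves = -(995) = -995

-995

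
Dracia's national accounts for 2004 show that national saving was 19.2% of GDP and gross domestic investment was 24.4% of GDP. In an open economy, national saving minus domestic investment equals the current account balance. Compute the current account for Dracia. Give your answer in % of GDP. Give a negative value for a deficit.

-5.2

S - I = CA (net lending to the rest of the world).
CA = S - I = 19.2 - 24.4 = -5.2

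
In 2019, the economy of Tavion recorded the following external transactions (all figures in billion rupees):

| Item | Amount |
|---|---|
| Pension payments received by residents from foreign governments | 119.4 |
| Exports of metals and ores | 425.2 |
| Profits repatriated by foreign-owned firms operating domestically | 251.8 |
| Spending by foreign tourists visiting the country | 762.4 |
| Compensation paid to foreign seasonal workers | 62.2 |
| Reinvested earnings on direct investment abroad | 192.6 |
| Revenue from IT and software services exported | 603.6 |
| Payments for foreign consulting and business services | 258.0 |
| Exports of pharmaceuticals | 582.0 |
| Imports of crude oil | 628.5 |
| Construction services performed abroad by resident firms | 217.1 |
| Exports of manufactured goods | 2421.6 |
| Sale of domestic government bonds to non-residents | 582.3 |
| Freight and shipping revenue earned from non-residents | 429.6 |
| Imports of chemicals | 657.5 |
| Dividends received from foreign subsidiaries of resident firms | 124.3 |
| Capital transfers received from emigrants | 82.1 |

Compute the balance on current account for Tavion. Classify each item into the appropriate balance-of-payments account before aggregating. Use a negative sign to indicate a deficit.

Goods: -657.5 + 582.0 - 628.5 + 425.2 + 2421.6 = 2142.8
Services: 603.6 + 762.4 + 217.1 - 258.0 + 429.6 = 1754.7
Primary income: -251.8 - 62.2 + 192.6 + 124.3 = 2.9
Secondary income: 119.4
Current account = 2142.8 + 1754.7 + 2.9 + 119.4 = 4019.8
(Excluded from the current account — financial account: sale of domestic government bonds to non-residents 582.3; capital account: capital transfers received from emigrants 82.1.)

4019.8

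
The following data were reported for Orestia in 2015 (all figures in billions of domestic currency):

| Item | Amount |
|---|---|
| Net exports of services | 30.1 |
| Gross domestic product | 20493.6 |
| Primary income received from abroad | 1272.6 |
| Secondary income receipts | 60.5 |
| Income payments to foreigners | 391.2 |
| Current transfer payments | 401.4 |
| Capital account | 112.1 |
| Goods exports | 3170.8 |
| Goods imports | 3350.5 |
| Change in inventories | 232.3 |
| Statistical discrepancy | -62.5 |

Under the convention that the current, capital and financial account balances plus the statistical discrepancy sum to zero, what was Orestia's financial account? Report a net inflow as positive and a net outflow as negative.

Goods balance = 3170.8 - 3350.5 = -179.7
Services balance = 30.1
Trade balance (goods + services) = -179.7 + 30.1 = -149.6
Net primary income = 1272.6 - 391.2 = 881.4
Net secondary income = 60.5 - 401.4 = -340.9
Current account = -149.6 + 881.4 + (-340.9) = 390.9
Financial account = -(390.9 + 112.1 + (-62.5)) = -440.5

-440.5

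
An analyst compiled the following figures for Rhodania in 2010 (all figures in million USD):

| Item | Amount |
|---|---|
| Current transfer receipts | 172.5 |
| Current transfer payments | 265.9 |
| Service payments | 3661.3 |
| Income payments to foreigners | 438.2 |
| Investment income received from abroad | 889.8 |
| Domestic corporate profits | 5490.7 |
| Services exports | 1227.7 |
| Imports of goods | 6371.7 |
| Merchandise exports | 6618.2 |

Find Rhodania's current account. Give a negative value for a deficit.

-1828.9

Goods balance = 6618.2 - 6371.7 = 246.5
Services balance = 1227.7 - 3661.3 = -2433.6
Trade balance (goods + services) = 246.5 + (-2433.6) = -2187.1
Net primary income = 889.8 - 438.2 = 451.6
Net secondary income = 172.5 - 265.9 = -93.4
Current account = -2187.1 + 451.6 + (-93.4) = -1828.9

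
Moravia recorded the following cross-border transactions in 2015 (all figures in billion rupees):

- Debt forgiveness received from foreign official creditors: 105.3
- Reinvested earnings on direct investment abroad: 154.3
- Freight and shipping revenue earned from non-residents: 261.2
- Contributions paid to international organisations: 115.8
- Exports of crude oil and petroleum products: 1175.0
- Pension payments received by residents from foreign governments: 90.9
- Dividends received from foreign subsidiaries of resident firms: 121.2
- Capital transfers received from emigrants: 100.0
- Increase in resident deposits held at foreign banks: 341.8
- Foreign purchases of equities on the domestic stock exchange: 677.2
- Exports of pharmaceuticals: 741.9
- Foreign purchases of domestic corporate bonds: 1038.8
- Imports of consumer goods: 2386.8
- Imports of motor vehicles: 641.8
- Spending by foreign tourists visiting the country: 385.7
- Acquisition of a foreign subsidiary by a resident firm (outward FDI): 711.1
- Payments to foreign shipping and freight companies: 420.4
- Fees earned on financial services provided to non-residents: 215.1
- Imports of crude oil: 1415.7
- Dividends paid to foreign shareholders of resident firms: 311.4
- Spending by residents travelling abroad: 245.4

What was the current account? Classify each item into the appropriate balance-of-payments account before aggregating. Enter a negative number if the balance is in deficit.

Goods: -2386.8 + 1175.0 - 641.8 - 1415.7 + 741.9 = -2527.4
Services: 385.7 - 245.4 - 420.4 + 261.2 + 215.1 = 196.2
Primary income: 121.2 + 154.3 - 311.4 = -35.9
Secondary income: -115.8 + 90.9 = -24.9
Current account = (-2527.4) + 196.2 + (-35.9) + (-24.9) = -2392.0
(Excluded from the current account — capital account: debt forgiveness received from foreign official creditors 105.3, capital transfers received from emigrants 100.0; financial account: increase in resident deposits held at foreign banks 341.8, foreign purchases of equities on the domestic stock exchange 677.2, foreign purchases of domestic corporate bonds 1038.8, acquisition of a foreign subsidiary by a resident firm (outward FDI) 711.1.)

-2392.0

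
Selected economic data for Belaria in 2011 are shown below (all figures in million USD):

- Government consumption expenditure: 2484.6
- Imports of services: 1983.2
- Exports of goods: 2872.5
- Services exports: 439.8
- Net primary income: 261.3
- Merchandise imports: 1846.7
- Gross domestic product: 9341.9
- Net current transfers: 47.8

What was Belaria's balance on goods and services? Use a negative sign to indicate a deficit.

Goods balance = 2872.5 - 1846.7 = 1025.8
Services balance = 439.8 - 1983.2 = -1543.4
Trade balance (goods + services) = 1025.8 + (-1543.4) = -517.6

-517.6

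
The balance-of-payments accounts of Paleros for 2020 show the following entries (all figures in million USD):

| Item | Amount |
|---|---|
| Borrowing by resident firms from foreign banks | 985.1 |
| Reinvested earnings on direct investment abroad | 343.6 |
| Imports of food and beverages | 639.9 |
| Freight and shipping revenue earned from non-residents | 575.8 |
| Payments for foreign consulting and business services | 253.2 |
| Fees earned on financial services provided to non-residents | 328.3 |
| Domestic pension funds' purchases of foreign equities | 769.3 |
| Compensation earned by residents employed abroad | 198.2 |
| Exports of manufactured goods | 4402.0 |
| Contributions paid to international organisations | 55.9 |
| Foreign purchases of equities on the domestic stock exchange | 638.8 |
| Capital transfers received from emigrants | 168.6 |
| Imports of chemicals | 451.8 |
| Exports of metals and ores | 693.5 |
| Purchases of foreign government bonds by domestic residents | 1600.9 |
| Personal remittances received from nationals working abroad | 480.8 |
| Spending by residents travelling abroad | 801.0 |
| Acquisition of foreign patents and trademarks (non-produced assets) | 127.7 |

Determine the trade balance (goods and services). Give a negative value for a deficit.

3853.7

Goods: 4402.0 + 693.5 - 451.8 - 639.9 = 4003.8
Services: -801.0 - 253.2 + 575.8 + 328.3 = -150.1
Trade balance = 4003.8 + (-150.1) = 3853.7
(Excluded from the trade balance — financial account: borrowing by resident firms from foreign banks 985.1, domestic pension funds' purchases of foreign equities 769.3, foreign purchases of equities on the domestic stock exchange 638.8, purchases of foreign government bonds by domestic residents 1600.9; primary income: reinvested earnings on direct investment abroad 343.6, compensation earned by residents employed abroad 198.2; secondary income: contributions paid to international organisations 55.9, personal remittances received from nationals working abroad 480.8; capital account: capital transfers received from emigrants 168.6, acquisition of foreign patents and trademarks (non-produced assets) 127.7.)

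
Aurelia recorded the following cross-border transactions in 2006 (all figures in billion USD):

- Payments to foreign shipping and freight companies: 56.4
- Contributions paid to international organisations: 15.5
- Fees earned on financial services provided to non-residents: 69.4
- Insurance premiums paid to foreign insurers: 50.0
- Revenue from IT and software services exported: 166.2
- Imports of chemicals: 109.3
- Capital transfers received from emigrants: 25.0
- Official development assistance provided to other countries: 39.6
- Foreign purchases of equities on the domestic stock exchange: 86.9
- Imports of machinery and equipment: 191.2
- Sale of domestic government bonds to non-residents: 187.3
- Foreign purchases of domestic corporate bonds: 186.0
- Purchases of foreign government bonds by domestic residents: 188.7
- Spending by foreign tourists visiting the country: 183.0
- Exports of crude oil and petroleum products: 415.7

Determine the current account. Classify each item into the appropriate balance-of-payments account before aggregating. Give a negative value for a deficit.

372.3

Goods: 415.7 - 191.2 - 109.3 = 115.2
Services: -56.4 + 183.0 + 166.2 + 69.4 - 50.0 = 312.2
Secondary income: -39.6 - 15.5 = -55.1
Current account = 115.2 + 312.2 + (-55.1) = 372.3
(Excluded from the current account — capital account: capital transfers received from emigrants 25.0; financial account: foreign purchases of equities on the domestic stock exchange 86.9, sale of domestic government bonds to non-residents 187.3, foreign purchases of domestic corporate bonds 186.0, purchases of foreign government bonds by domestic residents 188.7.)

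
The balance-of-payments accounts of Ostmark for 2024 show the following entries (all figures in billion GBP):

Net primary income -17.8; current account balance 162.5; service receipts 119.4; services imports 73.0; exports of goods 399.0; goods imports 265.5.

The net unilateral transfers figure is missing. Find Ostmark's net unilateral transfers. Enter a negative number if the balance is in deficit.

Current account = goods balance + services balance + net primary income + net secondary income
Sum of the known components = 162.1
Net unilateral transfers = CA - (known components) = 162.5 - 162.1 = 0.4

0.4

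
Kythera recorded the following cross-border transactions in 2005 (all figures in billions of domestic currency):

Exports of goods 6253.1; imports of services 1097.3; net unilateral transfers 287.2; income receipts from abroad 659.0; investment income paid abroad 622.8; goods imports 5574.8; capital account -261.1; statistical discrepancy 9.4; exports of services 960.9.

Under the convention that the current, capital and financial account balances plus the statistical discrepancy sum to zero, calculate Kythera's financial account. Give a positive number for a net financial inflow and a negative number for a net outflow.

-613.6

Goods balance = 6253.1 - 5574.8 = 678.3
Services balance = 960.9 - 1097.3 = -136.4
Trade balance (goods + services) = 678.3 + (-136.4) = 541.9
Net primary income = 659.0 - 622.8 = 36.2
Net secondary income = 287.2
Current account = 541.9 + 36.2 + 287.2 = 865.3
Financial account = -(865.3 + (-261.1) + 9.4) = -613.6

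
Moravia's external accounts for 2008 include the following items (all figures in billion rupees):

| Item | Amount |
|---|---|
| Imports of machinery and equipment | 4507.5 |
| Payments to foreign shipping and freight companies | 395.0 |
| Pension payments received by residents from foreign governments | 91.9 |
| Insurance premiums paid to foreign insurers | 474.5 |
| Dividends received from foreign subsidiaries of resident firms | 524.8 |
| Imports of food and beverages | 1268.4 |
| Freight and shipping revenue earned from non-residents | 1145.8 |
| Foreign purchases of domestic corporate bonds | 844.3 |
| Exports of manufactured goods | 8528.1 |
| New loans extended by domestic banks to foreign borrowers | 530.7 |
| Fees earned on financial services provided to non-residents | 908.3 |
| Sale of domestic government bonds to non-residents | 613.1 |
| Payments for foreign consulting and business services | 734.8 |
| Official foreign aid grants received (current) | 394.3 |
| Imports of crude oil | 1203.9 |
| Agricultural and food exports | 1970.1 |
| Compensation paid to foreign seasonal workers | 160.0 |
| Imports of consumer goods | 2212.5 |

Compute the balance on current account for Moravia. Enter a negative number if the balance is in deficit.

Goods: 1970.1 - 4507.5 - 2212.5 + 8528.1 - 1268.4 - 1203.9 = 1305.9
Services: -474.5 - 734.8 - 395.0 + 1145.8 + 908.3 = 449.8
Primary income: -160.0 + 524.8 = 364.8
Secondary income: 394.3 + 91.9 = 486.2
Current account = 1305.9 + 449.8 + 364.8 + 486.2 = 2606.7
(Excluded from the current account — financial account: foreign purchases of domestic corporate bonds 844.3, new loans extended by domestic banks to foreign borrowers 530.7, sale of domestic government bonds to non-residents 613.1.)

2606.7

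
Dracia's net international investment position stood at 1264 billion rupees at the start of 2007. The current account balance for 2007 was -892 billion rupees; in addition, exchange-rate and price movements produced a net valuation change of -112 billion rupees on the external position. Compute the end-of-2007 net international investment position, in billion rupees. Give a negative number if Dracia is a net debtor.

260

Change in NIIP = current account + net valuation change = -892 + (-112) = -1004
End-of-year NIIP = 1264 + (-1004) = 260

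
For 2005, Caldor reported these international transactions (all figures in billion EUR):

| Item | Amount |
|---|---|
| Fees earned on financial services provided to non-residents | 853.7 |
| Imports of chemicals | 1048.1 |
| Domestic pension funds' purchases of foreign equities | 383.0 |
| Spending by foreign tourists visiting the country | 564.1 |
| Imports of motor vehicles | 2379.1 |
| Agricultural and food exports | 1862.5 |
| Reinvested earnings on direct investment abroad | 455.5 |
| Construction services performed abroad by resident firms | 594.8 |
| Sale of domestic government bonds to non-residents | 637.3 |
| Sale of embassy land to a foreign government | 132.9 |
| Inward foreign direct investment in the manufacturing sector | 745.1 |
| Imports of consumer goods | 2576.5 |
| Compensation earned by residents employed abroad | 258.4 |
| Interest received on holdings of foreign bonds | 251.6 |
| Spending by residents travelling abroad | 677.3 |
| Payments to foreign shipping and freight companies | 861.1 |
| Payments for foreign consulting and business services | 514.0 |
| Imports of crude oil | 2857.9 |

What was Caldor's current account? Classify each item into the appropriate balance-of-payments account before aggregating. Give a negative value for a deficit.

Goods: -1048.1 + 1862.5 - 2576.5 - 2379.1 - 2857.9 = -6999.1
Services: 564.1 - 514.0 - 677.3 + 853.7 + 594.8 - 861.1 = -39.8
Primary income: 251.6 + 455.5 + 258.4 = 965.5
Current account = (-6999.1) + (-39.8) + 965.5 = -6073.4
(Excluded from the current account — financial account: domestic pension funds' purchases of foreign equities 383.0, sale of domestic government bonds to non-residents 637.3, inward foreign direct investment in the manufacturing sector 745.1; capital account: sale of embassy land to a foreign government 132.9.)

-6073.4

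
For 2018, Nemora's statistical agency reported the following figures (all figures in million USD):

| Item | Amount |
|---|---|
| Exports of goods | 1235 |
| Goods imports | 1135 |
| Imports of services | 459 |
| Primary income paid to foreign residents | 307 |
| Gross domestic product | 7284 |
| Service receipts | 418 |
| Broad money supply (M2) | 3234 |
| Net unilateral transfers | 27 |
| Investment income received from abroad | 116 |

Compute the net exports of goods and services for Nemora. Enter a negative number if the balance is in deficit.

Goods balance = 1235 - 1135 = 100
Services balance = 418 - 459 = -41
Trade balance (goods + services) = 100 + (-41) = 59

59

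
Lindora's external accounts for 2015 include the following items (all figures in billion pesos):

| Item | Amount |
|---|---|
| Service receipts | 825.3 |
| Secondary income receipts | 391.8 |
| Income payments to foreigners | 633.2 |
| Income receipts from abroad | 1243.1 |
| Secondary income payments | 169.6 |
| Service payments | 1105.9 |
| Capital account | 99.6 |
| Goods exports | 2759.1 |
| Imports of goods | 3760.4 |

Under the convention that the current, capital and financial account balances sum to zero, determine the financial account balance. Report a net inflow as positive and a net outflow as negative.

350.2

Goods balance = 2759.1 - 3760.4 = -1001.3
Services balance = 825.3 - 1105.9 = -280.6
Trade balance (goods + services) = -1001.3 + (-280.6) = -1281.9
Net primary income = 1243.1 - 633.2 = 609.9
Net secondary income = 391.8 - 169.6 = 222.2
Current account = -1281.9 + 609.9 + 222.2 = -449.8
Financial account = -(-449.8 + 99.6) = 350.2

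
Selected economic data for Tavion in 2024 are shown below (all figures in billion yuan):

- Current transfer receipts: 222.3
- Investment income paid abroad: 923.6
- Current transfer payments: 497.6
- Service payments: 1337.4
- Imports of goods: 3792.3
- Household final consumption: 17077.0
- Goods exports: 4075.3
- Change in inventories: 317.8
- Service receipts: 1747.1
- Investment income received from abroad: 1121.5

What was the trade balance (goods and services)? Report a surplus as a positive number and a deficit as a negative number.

Goods balance = 4075.3 - 3792.3 = 283.0
Services balance = 1747.1 - 1337.4 = 409.7
Trade balance (goods + services) = 283.0 + 409.7 = 692.7

692.7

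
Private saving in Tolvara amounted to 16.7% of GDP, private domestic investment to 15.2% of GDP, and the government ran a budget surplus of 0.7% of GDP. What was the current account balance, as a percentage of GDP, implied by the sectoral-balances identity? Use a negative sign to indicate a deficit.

2.2

By the sectoral-balances identity, CA = (S_private - I) + (T - G).
Private balance = 16.7 - 15.2 = 1.5
Government balance (T - G) = 0.7
CA = 1.5 + 0.7 = 2.2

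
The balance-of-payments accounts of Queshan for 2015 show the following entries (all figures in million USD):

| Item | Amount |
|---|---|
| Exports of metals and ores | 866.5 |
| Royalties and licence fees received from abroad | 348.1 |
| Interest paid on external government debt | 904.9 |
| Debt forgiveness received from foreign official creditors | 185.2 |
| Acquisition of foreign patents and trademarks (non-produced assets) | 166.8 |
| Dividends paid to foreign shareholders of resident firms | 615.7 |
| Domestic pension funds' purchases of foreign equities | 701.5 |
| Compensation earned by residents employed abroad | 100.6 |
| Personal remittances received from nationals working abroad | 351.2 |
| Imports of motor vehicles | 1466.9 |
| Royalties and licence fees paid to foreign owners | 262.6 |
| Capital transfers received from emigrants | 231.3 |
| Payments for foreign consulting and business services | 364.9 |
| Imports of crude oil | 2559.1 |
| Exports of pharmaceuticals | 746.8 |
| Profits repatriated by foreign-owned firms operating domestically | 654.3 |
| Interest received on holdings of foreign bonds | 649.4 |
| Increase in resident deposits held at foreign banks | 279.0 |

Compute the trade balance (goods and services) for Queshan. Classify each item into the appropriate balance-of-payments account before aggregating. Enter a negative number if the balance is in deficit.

Goods: 746.8 - 2559.1 + 866.5 - 1466.9 = -2412.7
Services: -262.6 - 364.9 + 348.1 = -279.4
Trade balance = -2412.7 + (-279.4) = -2692.1
(Excluded from the trade balance — primary income: interest paid on external government debt 904.9, dividends paid to foreign shareholders of resident firms 615.7, compensation earned by residents employed abroad 100.6, profits repatriated by foreign-owned firms operating domestically 654.3, interest received on holdings of foreign bonds 649.4; capital account: debt forgiveness received from foreign official creditors 185.2, acquisition of foreign patents and trademarks (non-produced assets) 166.8, capital transfers received from emigrants 231.3; financial account: domestic pension funds' purchases of foreign equities 701.5, increase in resident deposits held at foreign banks 279.0; secondary income: personal remittances received from nationals working abroad 351.2.)

-2692.1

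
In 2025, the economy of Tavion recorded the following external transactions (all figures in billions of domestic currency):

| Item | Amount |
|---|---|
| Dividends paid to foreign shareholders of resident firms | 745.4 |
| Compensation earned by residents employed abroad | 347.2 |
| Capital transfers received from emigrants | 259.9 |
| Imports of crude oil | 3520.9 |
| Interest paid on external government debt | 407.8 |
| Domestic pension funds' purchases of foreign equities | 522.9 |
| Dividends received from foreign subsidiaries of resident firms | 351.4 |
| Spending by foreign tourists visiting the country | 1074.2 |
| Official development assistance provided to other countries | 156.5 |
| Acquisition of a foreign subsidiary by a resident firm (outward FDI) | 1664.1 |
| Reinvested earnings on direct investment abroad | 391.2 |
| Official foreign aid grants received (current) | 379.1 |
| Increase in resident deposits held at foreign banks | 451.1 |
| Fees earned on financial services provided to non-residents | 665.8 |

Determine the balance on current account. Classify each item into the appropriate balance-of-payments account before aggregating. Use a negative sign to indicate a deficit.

Goods: -3520.9
Services: 1074.2 + 665.8 = 1740.0
Primary income: -745.4 + 351.4 + 347.2 - 407.8 + 391.2 = -63.4
Secondary income: 379.1 - 156.5 = 222.6
Current account = (-3520.9) + 1740.0 + (-63.4) + 222.6 = -1621.7
(Excluded from the current account — capital account: capital transfers received from emigrants 259.9; financial account: domestic pension funds' purchases of foreign equities 522.9, acquisition of a foreign subsidiary by a resident firm (outward FDI) 1664.1, increase in resident deposits held at foreign banks 451.1.)

-1621.7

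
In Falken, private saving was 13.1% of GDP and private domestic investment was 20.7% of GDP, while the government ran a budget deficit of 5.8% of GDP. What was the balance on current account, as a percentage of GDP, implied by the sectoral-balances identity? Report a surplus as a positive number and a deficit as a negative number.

-13.4

By the sectoral-balances identity, CA = (S_private - I) + (T - G).
Private balance = 13.1 - 20.7 = -7.6
Government balance (T - G) = -5.8
CA = -7.6 + (-5.8) = -13.4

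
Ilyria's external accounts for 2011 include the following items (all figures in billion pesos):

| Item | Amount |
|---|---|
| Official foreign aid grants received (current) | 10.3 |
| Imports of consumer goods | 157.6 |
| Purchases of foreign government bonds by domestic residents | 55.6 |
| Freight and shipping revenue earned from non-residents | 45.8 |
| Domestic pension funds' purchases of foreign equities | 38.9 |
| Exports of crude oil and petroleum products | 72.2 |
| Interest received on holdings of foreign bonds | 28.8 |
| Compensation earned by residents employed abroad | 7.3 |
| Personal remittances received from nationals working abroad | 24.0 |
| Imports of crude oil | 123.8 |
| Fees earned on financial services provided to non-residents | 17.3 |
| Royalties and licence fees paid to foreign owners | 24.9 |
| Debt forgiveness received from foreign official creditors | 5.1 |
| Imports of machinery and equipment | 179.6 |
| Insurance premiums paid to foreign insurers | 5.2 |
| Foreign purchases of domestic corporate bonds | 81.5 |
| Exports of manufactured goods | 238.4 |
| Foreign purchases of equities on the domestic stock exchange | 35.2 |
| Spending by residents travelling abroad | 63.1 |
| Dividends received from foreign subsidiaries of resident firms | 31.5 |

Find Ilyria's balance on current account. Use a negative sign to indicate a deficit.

-78.6

Goods: -123.8 + 72.2 - 179.6 + 238.4 - 157.6 = -150.4
Services: 17.3 - 24.9 - 63.1 + 45.8 - 5.2 = -30.1
Primary income: 7.3 + 28.8 + 31.5 = 67.6
Secondary income: 24.0 + 10.3 = 34.3
Current account = (-150.4) + (-30.1) + 67.6 + 34.3 = -78.6
(Excluded from the current account — financial account: purchases of foreign government bonds by domestic residents 55.6, domestic pension funds' purchases of foreign equities 38.9, foreign purchases of domestic corporate bonds 81.5, foreign purchases of equities on the domestic stock exchange 35.2; capital account: debt forgiveness received from foreign official creditors 5.1.)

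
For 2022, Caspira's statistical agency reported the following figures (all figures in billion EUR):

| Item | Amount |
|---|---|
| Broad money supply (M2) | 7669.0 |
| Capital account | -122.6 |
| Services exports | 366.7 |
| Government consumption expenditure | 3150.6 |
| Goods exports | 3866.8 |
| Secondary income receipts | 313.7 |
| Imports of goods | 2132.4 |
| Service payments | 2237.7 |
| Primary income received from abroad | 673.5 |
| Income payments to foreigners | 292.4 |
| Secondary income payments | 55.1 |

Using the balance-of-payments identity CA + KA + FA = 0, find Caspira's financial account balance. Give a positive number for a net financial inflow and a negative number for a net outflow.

-380.5

Goods balance = 3866.8 - 2132.4 = 1734.4
Services balance = 366.7 - 2237.7 = -1871.0
Trade balance (goods + services) = 1734.4 + (-1871.0) = -136.6
Net primary income = 673.5 - 292.4 = 381.1
Net secondary income = 313.7 - 55.1 = 258.6
Current account = -136.6 + 381.1 + 258.6 = 503.1
Financial account = -(503.1 + (-122.6)) = -380.5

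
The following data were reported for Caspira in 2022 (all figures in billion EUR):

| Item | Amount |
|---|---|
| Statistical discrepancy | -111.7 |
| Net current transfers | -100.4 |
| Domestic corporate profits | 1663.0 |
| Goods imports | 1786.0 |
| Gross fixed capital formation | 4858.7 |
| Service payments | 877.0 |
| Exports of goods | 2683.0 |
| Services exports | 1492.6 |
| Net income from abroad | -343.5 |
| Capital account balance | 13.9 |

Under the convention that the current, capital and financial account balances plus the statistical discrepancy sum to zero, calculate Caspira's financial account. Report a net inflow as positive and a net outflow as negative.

-970.9

Goods balance = 2683.0 - 1786.0 = 897.0
Services balance = 1492.6 - 877.0 = 615.6
Trade balance (goods + services) = 897.0 + 615.6 = 1512.6
Net primary income = -343.5
Net secondary income = -100.4
Current account = 1512.6 + (-343.5) + (-100.4) = 1068.7
Financial account = -(1068.7 + 13.9 + (-111.7)) = -970.9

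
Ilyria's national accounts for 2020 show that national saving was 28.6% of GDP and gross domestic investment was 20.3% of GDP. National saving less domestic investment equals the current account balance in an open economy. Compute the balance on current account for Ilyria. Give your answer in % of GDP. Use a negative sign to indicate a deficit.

8.3

CA = S - I = 28.6 - 20.3 = 8.3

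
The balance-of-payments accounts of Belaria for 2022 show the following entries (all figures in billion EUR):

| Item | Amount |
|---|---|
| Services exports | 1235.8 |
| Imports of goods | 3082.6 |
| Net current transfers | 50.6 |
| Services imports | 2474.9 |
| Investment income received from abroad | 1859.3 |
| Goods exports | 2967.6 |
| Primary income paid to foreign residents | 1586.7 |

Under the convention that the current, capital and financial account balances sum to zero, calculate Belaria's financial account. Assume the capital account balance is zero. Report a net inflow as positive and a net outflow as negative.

1030.9

Goods balance = 2967.6 - 3082.6 = -115.0
Services balance = 1235.8 - 2474.9 = -1239.1
Trade balance (goods + services) = -115.0 + (-1239.1) = -1354.1
Net primary income = 1859.3 - 1586.7 = 272.6
Net secondary income = 50.6
Current account = -1354.1 + 272.6 + 50.6 = -1030.9
Financial account = -(-1030.9) = 1030.9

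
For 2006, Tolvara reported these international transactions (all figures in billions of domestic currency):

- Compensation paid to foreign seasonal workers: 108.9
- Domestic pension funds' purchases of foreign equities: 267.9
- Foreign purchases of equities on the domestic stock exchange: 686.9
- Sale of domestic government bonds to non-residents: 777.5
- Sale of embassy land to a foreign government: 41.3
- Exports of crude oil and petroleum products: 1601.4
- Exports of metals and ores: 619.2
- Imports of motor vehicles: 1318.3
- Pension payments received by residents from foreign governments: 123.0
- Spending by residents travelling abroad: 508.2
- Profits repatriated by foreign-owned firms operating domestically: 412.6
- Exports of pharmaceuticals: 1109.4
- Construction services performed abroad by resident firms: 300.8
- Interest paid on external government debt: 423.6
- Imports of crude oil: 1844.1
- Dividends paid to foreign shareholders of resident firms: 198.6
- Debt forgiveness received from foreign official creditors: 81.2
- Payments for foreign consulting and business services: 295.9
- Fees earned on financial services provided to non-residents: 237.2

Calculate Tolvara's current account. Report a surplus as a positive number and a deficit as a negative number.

-1119.2

Goods: -1844.1 - 1318.3 + 1601.4 + 1109.4 + 619.2 = 167.6
Services: -508.2 - 295.9 + 300.8 + 237.2 = -266.1
Primary income: -412.6 - 198.6 - 108.9 - 423.6 = -1143.7
Secondary income: 123.0
Current account = 167.6 + (-266.1) + (-1143.7) + 123.0 = -1119.2
(Excluded from the current account — financial account: domestic pension funds' purchases of foreign equities 267.9, foreign purchases of equities on the domestic stock exchange 686.9, sale of domestic government bonds to non-residents 777.5; capital account: sale of embassy land to a foreign government 41.3, debt forgiveness received from foreign official creditors 81.2.)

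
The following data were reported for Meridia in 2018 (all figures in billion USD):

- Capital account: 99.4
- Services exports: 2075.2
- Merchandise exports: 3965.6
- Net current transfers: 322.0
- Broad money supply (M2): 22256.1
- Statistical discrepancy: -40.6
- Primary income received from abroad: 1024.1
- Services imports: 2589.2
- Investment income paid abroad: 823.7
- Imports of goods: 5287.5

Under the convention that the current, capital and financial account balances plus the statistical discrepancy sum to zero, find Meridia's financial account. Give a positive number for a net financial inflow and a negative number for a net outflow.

Goods balance = 3965.6 - 5287.5 = -1321.9
Services balance = 2075.2 - 2589.2 = -514.0
Trade balance (goods + services) = -1321.9 + (-514.0) = -1835.9
Net primary income = 1024.1 - 823.7 = 200.4
Net secondary income = 322.0
Current account = -1835.9 + 200.4 + 322.0 = -1313.5
Financial account = -(-1313.5 + 99.4 + (-40.6)) = 1254.7

1254.7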